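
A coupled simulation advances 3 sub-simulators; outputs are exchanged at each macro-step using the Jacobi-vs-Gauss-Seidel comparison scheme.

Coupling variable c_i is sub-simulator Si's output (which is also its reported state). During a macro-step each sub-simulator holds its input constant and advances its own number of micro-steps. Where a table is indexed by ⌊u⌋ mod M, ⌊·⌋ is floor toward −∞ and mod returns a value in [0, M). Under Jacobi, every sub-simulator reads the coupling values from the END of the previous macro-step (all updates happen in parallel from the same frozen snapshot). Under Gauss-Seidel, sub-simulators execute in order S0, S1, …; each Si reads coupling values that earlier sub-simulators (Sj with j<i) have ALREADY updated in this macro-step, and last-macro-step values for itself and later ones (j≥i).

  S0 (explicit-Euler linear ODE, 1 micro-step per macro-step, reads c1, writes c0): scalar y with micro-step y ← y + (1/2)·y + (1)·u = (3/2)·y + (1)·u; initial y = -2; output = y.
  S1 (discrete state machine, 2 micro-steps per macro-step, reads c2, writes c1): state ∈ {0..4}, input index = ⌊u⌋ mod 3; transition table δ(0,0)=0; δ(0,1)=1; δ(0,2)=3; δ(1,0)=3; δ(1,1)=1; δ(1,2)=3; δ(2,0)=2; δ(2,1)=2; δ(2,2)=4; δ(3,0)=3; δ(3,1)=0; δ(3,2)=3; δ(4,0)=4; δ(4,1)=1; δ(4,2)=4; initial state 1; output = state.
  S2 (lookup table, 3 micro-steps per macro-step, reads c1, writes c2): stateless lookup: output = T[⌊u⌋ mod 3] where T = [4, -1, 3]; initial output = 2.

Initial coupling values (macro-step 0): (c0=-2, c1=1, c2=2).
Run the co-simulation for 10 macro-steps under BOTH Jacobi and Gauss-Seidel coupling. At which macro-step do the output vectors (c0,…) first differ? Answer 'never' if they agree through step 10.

[Jacobi] macro 1: S0 reads c1=1 → after 1×micro: -2; S1 reads c2=2 → after 2×micro: 3; S2 reads c1=1 → after 3×micro: -1 ⇒ (c0=-2, c1=3, c2=-1)
[Jacobi] macro 2: S0 reads c1=3 → after 1×micro: 0; S1 reads c2=-1 → after 2×micro: 3; S2 reads c1=3 → after 3×micro: 4 ⇒ (c0=0, c1=3, c2=4)
[Jacobi] macro 3: S0 reads c1=3 → after 1×micro: 3; S1 reads c2=4 → after 2×micro: 1; S2 reads c1=3 → after 3×micro: 4 ⇒ (c0=3, c1=1, c2=4)
[Jacobi] macro 4: S0 reads c1=1 → after 1×micro: 11/2; S1 reads c2=4 → after 2×micro: 1; S2 reads c1=1 → after 3×micro: -1 ⇒ (c0=11/2, c1=1, c2=-1)
[Jacobi] macro 5: S0 reads c1=1 → after 1×micro: 37/4; S1 reads c2=-1 → after 2×micro: 3; S2 reads c1=1 → after 3×micro: -1 ⇒ (c0=37/4, c1=3, c2=-1)
[Jacobi] macro 6: S0 reads c1=3 → after 1×micro: 135/8; S1 reads c2=-1 → after 2×micro: 3; S2 reads c1=3 → after 3×micro: 4 ⇒ (c0=135/8, c1=3, c2=4)
[Jacobi] macro 7: S0 reads c1=3 → after 1×micro: 453/16; S1 reads c2=4 → after 2×micro: 1; S2 reads c1=3 → after 3×micro: 4 ⇒ (c0=453/16, c1=1, c2=4)
[Jacobi] macro 8: S0 reads c1=1 → after 1×micro: 1391/32; S1 reads c2=4 → after 2×micro: 1; S2 reads c1=1 → after 3×micro: -1 ⇒ (c0=1391/32, c1=1, c2=-1)
[Jacobi] macro 9: S0 reads c1=1 → after 1×micro: 4237/64; S1 reads c2=-1 → after 2×micro: 3; S2 reads c1=1 → after 3×micro: -1 ⇒ (c0=4237/64, c1=3, c2=-1)
[Jacobi] macro 10: S0 reads c1=3 → after 1×micro: 13095/128; S1 reads c2=-1 → after 2×micro: 3; S2 reads c1=3 → after 3×micro: 4 ⇒ (c0=13095/128, c1=3, c2=4)
[Gauss-Seidel] macro 1: S0 reads c1=1 → after 1×micro: -2; S1 reads c2=2 → after 2×micro: 3; S2 reads c1=3 → after 3×micro: 4 ⇒ (c0=-2, c1=3, c2=4)
[Gauss-Seidel] macro 2: S0 reads c1=3 → after 1×micro: 0; S1 reads c2=4 → after 2×micro: 1; S2 reads c1=1 → after 3×micro: -1 ⇒ (c0=0, c1=1, c2=-1)
[Gauss-Seidel] macro 3: S0 reads c1=1 → after 1×micro: 1; S1 reads c2=-1 → after 2×micro: 3; S2 reads c1=3 → after 3×micro: 4 ⇒ (c0=1, c1=3, c2=4)
[Gauss-Seidel] macro 4: S0 reads c1=3 → after 1×micro: 9/2; S1 reads c2=4 → after 2×micro: 1; S2 reads c1=1 → after 3×micro: -1 ⇒ (c0=9/2, c1=1, c2=-1)
[Gauss-Seidel] macro 5: S0 reads c1=1 → after 1×micro: 31/4; S1 reads c2=-1 → after 2×micro: 3; S2 reads c1=3 → after 3×micro: 4 ⇒ (c0=31/4, c1=3, c2=4)
[Gauss-Seidel] macro 6: S0 reads c1=3 → after 1×micro: 117/8; S1 reads c2=4 → after 2×micro: 1; S2 reads c1=1 → after 3×micro: -1 ⇒ (c0=117/8, c1=1, c2=-1)
[Gauss-Seidel] macro 7: S0 reads c1=1 → after 1×micro: 367/16; S1 reads c2=-1 → after 2×micro: 3; S2 reads c1=3 → after 3×micro: 4 ⇒ (c0=367/16, c1=3, c2=4)
[Gauss-Seidel] macro 8: S0 reads c1=3 → after 1×micro: 1197/32; S1 reads c2=4 → after 2×micro: 1; S2 reads c1=1 → after 3×micro: -1 ⇒ (c0=1197/32, c1=1, c2=-1)
[Gauss-Seidel] macro 9: S0 reads c1=1 → after 1×micro: 3655/64; S1 reads c2=-1 → after 2×micro: 3; S2 reads c1=3 → after 3×micro: 4 ⇒ (c0=3655/64, c1=3, c2=4)
[Gauss-Seidel] macro 10: S0 reads c1=3 → after 1×micro: 11349/128; S1 reads c2=4 → after 2×micro: 1; S2 reads c1=1 → after 3×micro: -1 ⇒ (c0=11349/128, c1=1, c2=-1)

first divergence at macro-step: 1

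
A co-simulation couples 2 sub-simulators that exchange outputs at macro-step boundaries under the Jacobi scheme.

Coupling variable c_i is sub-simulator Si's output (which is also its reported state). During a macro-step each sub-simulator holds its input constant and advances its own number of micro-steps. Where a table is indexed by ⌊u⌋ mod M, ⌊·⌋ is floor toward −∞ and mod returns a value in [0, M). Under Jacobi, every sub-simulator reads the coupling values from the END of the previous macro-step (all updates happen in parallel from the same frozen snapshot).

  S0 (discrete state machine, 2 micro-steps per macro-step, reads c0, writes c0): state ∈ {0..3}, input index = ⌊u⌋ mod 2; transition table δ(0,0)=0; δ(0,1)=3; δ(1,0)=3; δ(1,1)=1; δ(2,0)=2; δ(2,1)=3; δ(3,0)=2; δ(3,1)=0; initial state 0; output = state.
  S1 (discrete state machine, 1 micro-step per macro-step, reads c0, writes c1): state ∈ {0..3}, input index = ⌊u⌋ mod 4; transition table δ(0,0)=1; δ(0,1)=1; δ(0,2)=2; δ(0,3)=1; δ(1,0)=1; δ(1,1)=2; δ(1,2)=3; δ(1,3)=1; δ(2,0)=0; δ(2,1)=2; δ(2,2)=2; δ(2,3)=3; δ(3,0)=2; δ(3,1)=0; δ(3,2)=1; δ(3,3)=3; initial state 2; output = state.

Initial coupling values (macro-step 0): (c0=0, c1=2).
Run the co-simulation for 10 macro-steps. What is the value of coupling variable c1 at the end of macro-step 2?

macro 1: S0 reads c0=0 → after 2×micro: 0; S1 reads c0=0 → after 1×micro: 0 ⇒ (c0=0, c1=0)
macro 2: S0 reads c0=0 → after 2×micro: 0; S1 reads c0=0 → after 1×micro: 1 ⇒ (c0=0, c1=1)
macro 3: S0 reads c0=0 → after 2×micro: 0; S1 reads c0=0 → after 1×micro: 1 ⇒ (c0=0, c1=1)
macro 4: S0 reads c0=0 → after 2×micro: 0; S1 reads c0=0 → after 1×micro: 1 ⇒ (c0=0, c1=1)
macro 5: S0 reads c0=0 → after 2×micro: 0; S1 reads c0=0 → after 1×micro: 1 ⇒ (c0=0, c1=1)
macro 6: S0 reads c0=0 → after 2×micro: 0; S1 reads c0=0 → after 1×micro: 1 ⇒ (c0=0, c1=1)
macro 7: S0 reads c0=0 → after 2×micro: 0; S1 reads c0=0 → after 1×micro: 1 ⇒ (c0=0, c1=1)
macro 8: S0 reads c0=0 → after 2×micro: 0; S1 reads c0=0 → after 1×micro: 1 ⇒ (c0=0, c1=1)
macro 9: S0 reads c0=0 → after 2×micro: 0; S1 reads c0=0 → after 1×micro: 1 ⇒ (c0=0, c1=1)
macro 10: S0 reads c0=0 → after 2×micro: 0; S1 reads c0=0 → after 1×micro: 1 ⇒ (c0=0, c1=1)

c1 at macro-step 2 = 1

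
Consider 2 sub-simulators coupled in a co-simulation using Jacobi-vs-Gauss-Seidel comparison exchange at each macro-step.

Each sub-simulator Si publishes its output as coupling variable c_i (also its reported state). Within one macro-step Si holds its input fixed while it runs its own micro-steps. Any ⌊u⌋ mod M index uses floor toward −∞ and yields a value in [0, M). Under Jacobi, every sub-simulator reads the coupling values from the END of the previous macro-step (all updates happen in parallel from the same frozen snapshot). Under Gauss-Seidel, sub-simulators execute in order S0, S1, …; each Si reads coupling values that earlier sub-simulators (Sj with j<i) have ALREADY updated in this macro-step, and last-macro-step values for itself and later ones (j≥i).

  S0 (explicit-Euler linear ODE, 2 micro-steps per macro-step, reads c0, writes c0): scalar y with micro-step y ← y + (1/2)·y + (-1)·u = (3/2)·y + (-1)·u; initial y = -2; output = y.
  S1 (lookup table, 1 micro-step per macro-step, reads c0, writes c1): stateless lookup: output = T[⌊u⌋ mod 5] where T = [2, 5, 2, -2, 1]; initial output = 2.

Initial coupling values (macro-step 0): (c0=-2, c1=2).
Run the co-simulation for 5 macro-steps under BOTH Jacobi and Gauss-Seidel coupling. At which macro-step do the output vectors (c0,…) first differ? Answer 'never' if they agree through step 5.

first divergence at macro-step: 1

[Jacobi] macro 1: S0 reads c0=-2 → after 2×micro: 1/2; S1 reads c0=-2 → after 1×micro: -2 ⇒ (c0=1/2, c1=-2)
[Jacobi] macro 2: S0 reads c0=1/2 → after 2×micro: -1/8; S1 reads c0=1/2 → after 1×micro: 2 ⇒ (c0=-1/8, c1=2)
[Jacobi] macro 3: S0 reads c0=-1/8 → after 2×micro: 1/32; S1 reads c0=-1/8 → after 1×micro: 1 ⇒ (c0=1/32, c1=1)
[Jacobi] macro 4: S0 reads c0=1/32 → after 2×micro: -1/128; S1 reads c0=1/32 → after 1×micro: 2 ⇒ (c0=-1/128, c1=2)
[Jacobi] macro 5: S0 reads c0=-1/128 → after 2×micro: 1/512; S1 reads c0=-1/128 → after 1×micro: 1 ⇒ (c0=1/512, c1=1)
[Gauss-Seidel] macro 1: S0 reads c0=-2 → after 2×micro: 1/2; S1 reads c0=1/2 → after 1×micro: 2 ⇒ (c0=1/2, c1=2)
[Gauss-Seidel] macro 2: S0 reads c0=1/2 → after 2×micro: -1/8; S1 reads c0=-1/8 → after 1×micro: 1 ⇒ (c0=-1/8, c1=1)
[Gauss-Seidel] macro 3: S0 reads c0=-1/8 → after 2×micro: 1/32; S1 reads c0=1/32 → after 1×micro: 2 ⇒ (c0=1/32, c1=2)
[Gauss-Seidel] macro 4: S0 reads c0=1/32 → after 2×micro: -1/128; S1 reads c0=-1/128 → after 1×micro: 1 ⇒ (c0=-1/128, c1=1)
[Gauss-Seidel] macro 5: S0 reads c0=-1/128 → after 2×micro: 1/512; S1 reads c0=1/512 → after 1×micro: 2 ⇒ (c0=1/512, c1=2)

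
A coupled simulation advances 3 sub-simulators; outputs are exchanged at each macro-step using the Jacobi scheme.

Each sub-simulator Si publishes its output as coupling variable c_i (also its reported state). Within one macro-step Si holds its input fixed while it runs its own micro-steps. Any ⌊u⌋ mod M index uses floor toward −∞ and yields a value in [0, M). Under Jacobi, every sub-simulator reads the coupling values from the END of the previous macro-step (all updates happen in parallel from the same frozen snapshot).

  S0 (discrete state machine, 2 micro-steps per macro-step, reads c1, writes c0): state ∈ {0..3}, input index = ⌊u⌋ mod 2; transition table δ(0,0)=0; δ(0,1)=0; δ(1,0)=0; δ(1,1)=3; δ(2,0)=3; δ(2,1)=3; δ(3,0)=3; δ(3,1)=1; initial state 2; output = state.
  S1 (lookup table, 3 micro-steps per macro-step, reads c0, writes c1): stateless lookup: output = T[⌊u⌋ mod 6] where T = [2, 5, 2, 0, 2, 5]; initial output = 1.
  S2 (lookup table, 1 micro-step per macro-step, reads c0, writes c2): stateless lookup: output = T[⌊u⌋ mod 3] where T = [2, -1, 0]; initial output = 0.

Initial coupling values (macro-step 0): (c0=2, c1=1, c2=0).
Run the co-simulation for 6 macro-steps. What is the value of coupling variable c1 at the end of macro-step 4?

c1 at macro-step 4 = 2

macro 1: S0 reads c1=1 → after 2×micro: 1; S1 reads c0=2 → after 3×micro: 2; S2 reads c0=2 → after 1×micro: 0 ⇒ (c0=1, c1=2, c2=0)
macro 2: S0 reads c1=2 → after 2×micro: 0; S1 reads c0=1 → after 3×micro: 5; S2 reads c0=1 → after 1×micro: -1 ⇒ (c0=0, c1=5, c2=-1)
macro 3: S0 reads c1=5 → after 2×micro: 0; S1 reads c0=0 → after 3×micro: 2; S2 reads c0=0 → after 1×micro: 2 ⇒ (c0=0, c1=2, c2=2)
macro 4: S0 reads c1=2 → after 2×micro: 0; S1 reads c0=0 → after 3×micro: 2; S2 reads c0=0 → after 1×micro: 2 ⇒ (c0=0, c1=2, c2=2)
macro 5: S0 reads c1=2 → after 2×micro: 0; S1 reads c0=0 → after 3×micro: 2; S2 reads c0=0 → after 1×micro: 2 ⇒ (c0=0, c1=2, c2=2)
macro 6: S0 reads c1=2 → after 2×micro: 0; S1 reads c0=0 → after 3×micro: 2; S2 reads c0=0 → after 1×micro: 2 ⇒ (c0=0, c1=2, c2=2)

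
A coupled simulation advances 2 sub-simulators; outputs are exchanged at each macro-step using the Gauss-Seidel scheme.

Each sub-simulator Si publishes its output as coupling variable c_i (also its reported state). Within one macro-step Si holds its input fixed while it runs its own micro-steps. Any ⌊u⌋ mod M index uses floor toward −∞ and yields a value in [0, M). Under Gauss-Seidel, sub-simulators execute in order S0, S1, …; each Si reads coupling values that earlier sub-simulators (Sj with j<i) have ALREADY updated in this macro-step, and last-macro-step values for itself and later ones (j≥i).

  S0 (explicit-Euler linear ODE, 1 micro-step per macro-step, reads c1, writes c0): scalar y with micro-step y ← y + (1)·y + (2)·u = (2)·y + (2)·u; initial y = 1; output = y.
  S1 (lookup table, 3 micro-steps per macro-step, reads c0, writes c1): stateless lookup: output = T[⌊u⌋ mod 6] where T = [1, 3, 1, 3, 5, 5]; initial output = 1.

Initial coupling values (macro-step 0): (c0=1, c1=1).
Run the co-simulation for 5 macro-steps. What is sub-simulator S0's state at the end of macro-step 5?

macro 1: S0 reads c1=1 → after 1×micro: 4; S1 reads c0=4 → after 3×micro: 5 ⇒ (c0=4, c1=5)
macro 2: S0 reads c1=5 → after 1×micro: 18; S1 reads c0=18 → after 3×micro: 1 ⇒ (c0=18, c1=1)
macro 3: S0 reads c1=1 → after 1×micro: 38; S1 reads c0=38 → after 3×micro: 1 ⇒ (c0=38, c1=1)
macro 4: S0 reads c1=1 → after 1×micro: 78; S1 reads c0=78 → after 3×micro: 1 ⇒ (c0=78, c1=1)
macro 5: S0 reads c1=1 → after 1×micro: 158; S1 reads c0=158 → after 3×micro: 1 ⇒ (c0=158, c1=1)

S0 state at macro-step 5 = 158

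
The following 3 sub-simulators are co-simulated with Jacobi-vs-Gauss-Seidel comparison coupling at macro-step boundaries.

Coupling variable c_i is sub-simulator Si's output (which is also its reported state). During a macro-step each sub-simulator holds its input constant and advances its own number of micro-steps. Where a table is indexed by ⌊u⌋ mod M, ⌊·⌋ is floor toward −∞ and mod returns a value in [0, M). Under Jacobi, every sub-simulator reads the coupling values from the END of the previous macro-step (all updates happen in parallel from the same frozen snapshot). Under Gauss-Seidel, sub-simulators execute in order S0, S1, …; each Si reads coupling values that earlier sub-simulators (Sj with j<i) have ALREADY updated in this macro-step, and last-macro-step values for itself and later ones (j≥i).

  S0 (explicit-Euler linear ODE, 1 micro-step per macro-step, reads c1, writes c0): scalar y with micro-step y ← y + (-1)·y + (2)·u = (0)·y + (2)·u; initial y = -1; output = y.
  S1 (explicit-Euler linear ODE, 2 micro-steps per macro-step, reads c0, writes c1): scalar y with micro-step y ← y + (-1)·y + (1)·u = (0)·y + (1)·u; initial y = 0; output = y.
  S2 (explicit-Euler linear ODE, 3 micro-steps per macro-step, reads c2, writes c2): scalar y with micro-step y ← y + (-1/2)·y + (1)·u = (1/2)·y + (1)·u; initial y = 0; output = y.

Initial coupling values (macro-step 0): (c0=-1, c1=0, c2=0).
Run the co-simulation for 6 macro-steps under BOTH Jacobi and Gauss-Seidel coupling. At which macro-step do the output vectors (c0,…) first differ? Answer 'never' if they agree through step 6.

[Jacobi] macro 1: S0 reads c1=0 → after 1×micro: 0; S1 reads c0=-1 → after 2×micro: -1; S2 reads c2=0 → after 3×micro: 0 ⇒ (c0=0, c1=-1, c2=0)
[Jacobi] macro 2: S0 reads c1=-1 → after 1×micro: -2; S1 reads c0=0 → after 2×micro: 0; S2 reads c2=0 → after 3×micro: 0 ⇒ (c0=-2, c1=0, c2=0)
[Jacobi] macro 3: S0 reads c1=0 → after 1×micro: 0; S1 reads c0=-2 → after 2×micro: -2; S2 reads c2=0 → after 3×micro: 0 ⇒ (c0=0, c1=-2, c2=0)
[Jacobi] macro 4: S0 reads c1=-2 → after 1×micro: -4; S1 reads c0=0 → after 2×micro: 0; S2 reads c2=0 → after 3×micro: 0 ⇒ (c0=-4, c1=0, c2=0)
[Jacobi] macro 5: S0 reads c1=0 → after 1×micro: 0; S1 reads c0=-4 → after 2×micro: -4; S2 reads c2=0 → after 3×micro: 0 ⇒ (c0=0, c1=-4, c2=0)
[Jacobi] macro 6: S0 reads c1=-4 → after 1×micro: -8; S1 reads c0=0 → after 2×micro: 0; S2 reads c2=0 → after 3×micro: 0 ⇒ (c0=-8, c1=0, c2=0)
[Gauss-Seidel] macro 1: S0 reads c1=0 → after 1×micro: 0; S1 reads c0=0 → after 2×micro: 0; S2 reads c2=0 → after 3×micro: 0 ⇒ (c0=0, c1=0, c2=0)
[Gauss-Seidel] macro 2: S0 reads c1=0 → after 1×micro: 0; S1 reads c0=0 → after 2×micro: 0; S2 reads c2=0 → after 3×micro: 0 ⇒ (c0=0, c1=0, c2=0)
[Gauss-Seidel] macro 3: S0 reads c1=0 → after 1×micro: 0; S1 reads c0=0 → after 2×micro: 0; S2 reads c2=0 → after 3×micro: 0 ⇒ (c0=0, c1=0, c2=0)
[Gauss-Seidel] macro 4: S0 reads c1=0 → after 1×micro: 0; S1 reads c0=0 → after 2×micro: 0; S2 reads c2=0 → after 3×micro: 0 ⇒ (c0=0, c1=0, c2=0)
[Gauss-Seidel] macro 5: S0 reads c1=0 → after 1×micro: 0; S1 reads c0=0 → after 2×micro: 0; S2 reads c2=0 → after 3×micro: 0 ⇒ (c0=0, c1=0, c2=0)
[Gauss-Seidel] macro 6: S0 reads c1=0 → after 1×micro: 0; S1 reads c0=0 → after 2×micro: 0; S2 reads c2=0 → after 3×micro: 0 ⇒ (c0=0, c1=0, c2=0)

first divergence at macro-step: 1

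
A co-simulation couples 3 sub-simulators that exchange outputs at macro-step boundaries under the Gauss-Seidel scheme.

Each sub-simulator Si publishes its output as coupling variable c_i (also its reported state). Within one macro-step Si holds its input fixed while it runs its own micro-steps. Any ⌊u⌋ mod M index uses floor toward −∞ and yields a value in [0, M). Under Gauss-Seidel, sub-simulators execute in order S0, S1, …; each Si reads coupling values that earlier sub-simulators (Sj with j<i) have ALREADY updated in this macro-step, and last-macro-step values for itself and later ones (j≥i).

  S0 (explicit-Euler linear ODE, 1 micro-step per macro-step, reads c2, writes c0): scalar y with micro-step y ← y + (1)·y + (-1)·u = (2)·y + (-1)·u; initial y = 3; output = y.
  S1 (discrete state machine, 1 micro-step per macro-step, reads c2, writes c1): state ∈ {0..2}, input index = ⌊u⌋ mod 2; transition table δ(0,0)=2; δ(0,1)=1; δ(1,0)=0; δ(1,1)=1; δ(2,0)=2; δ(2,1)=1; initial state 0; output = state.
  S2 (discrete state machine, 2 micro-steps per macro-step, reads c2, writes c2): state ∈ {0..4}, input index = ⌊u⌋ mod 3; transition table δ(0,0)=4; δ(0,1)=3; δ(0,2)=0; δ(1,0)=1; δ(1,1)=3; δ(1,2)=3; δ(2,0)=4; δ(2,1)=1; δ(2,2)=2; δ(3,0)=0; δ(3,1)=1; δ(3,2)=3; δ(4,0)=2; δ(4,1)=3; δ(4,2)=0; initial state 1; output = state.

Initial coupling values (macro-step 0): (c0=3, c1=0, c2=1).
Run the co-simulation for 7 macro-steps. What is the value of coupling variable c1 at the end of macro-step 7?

macro 1: S0 reads c2=1 → after 1×micro: 5; S1 reads c2=1 → after 1×micro: 1; S2 reads c2=1 → after 2×micro: 1 ⇒ (c0=5, c1=1, c2=1)
macro 2: S0 reads c2=1 → after 1×micro: 9; S1 reads c2=1 → after 1×micro: 1; S2 reads c2=1 → after 2×micro: 1 ⇒ (c0=9, c1=1, c2=1)
macro 3: S0 reads c2=1 → after 1×micro: 17; S1 reads c2=1 → after 1×micro: 1; S2 reads c2=1 → after 2×micro: 1 ⇒ (c0=17, c1=1, c2=1)
macro 4: S0 reads c2=1 → after 1×micro: 33; S1 reads c2=1 → after 1×micro: 1; S2 reads c2=1 → after 2×micro: 1 ⇒ (c0=33, c1=1, c2=1)
macro 5: S0 reads c2=1 → after 1×micro: 65; S1 reads c2=1 → after 1×micro: 1; S2 reads c2=1 → after 2×micro: 1 ⇒ (c0=65, c1=1, c2=1)
macro 6: S0 reads c2=1 → after 1×micro: 129; S1 reads c2=1 → after 1×micro: 1; S2 reads c2=1 → after 2×micro: 1 ⇒ (c0=129, c1=1, c2=1)
macro 7: S0 reads c2=1 → after 1×micro: 257; S1 reads c2=1 → after 1×micro: 1; S2 reads c2=1 → after 2×micro: 1 ⇒ (c0=257, c1=1, c2=1)

c1 at macro-step 7 = 1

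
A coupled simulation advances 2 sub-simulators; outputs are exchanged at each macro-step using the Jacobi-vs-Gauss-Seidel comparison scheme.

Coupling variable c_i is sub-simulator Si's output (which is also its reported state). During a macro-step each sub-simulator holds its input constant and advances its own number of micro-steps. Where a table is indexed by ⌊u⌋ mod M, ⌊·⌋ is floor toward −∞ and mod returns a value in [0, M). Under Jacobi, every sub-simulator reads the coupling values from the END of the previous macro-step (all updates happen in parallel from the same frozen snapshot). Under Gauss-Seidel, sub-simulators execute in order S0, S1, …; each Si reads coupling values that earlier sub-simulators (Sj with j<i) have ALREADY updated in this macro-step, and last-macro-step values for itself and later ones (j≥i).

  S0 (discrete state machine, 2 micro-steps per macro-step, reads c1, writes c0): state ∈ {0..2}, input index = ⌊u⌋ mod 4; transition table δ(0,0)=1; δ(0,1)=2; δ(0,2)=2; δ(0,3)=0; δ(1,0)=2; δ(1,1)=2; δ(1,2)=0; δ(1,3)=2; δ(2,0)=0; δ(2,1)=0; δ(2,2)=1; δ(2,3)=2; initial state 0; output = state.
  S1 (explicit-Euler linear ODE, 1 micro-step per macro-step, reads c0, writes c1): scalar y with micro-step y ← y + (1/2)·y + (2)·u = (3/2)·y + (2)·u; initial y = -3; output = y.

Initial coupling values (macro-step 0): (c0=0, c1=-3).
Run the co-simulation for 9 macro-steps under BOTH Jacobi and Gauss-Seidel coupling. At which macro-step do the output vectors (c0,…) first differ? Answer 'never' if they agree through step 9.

first divergence at macro-step: 5

[Jacobi] macro 1: S0 reads c1=-3 → after 2×micro: 0; S1 reads c0=0 → after 1×micro: -9/2 ⇒ (c0=0, c1=-9/2)
[Jacobi] macro 2: S0 reads c1=-9/2 → after 2×micro: 0; S1 reads c0=0 → after 1×micro: -27/4 ⇒ (c0=0, c1=-27/4)
[Jacobi] macro 3: S0 reads c1=-27/4 → after 2×micro: 0; S1 reads c0=0 → after 1×micro: -81/8 ⇒ (c0=0, c1=-81/8)
[Jacobi] macro 4: S0 reads c1=-81/8 → after 2×micro: 0; S1 reads c0=0 → after 1×micro: -243/16 ⇒ (c0=0, c1=-243/16)
[Jacobi] macro 5: S0 reads c1=-243/16 → after 2×micro: 2; S1 reads c0=0 → after 1×micro: -729/32 ⇒ (c0=2, c1=-729/32)
[Jacobi] macro 6: S0 reads c1=-729/32 → after 2×micro: 2; S1 reads c0=2 → after 1×micro: -1931/64 ⇒ (c0=2, c1=-1931/64)
[Jacobi] macro 7: S0 reads c1=-1931/64 → after 2×micro: 2; S1 reads c0=2 → after 1×micro: -5281/128 ⇒ (c0=2, c1=-5281/128)
[Jacobi] macro 8: S0 reads c1=-5281/128 → after 2×micro: 0; S1 reads c0=2 → after 1×micro: -14819/256 ⇒ (c0=0, c1=-14819/256)
[Jacobi] macro 9: S0 reads c1=-14819/256 → after 2×micro: 1; S1 reads c0=0 → after 1×micro: -44457/512 ⇒ (c0=1, c1=-44457/512)
[Gauss-Seidel] macro 1: S0 reads c1=-3 → after 2×micro: 0; S1 reads c0=0 → after 1×micro: -9/2 ⇒ (c0=0, c1=-9/2)
[Gauss-Seidel] macro 2: S0 reads c1=-9/2 → after 2×micro: 0; S1 reads c0=0 → after 1×micro: -27/4 ⇒ (c0=0, c1=-27/4)
[Gauss-Seidel] macro 3: S0 reads c1=-27/4 → after 2×micro: 0; S1 reads c0=0 → after 1×micro: -81/8 ⇒ (c0=0, c1=-81/8)
[Gauss-Seidel] macro 4: S0 reads c1=-81/8 → after 2×micro: 0; S1 reads c0=0 → after 1×micro: -243/16 ⇒ (c0=0, c1=-243/16)
[Gauss-Seidel] macro 5: S0 reads c1=-243/16 → after 2×micro: 2; S1 reads c0=2 → after 1×micro: -601/32 ⇒ (c0=2, c1=-601/32)
[Gauss-Seidel] macro 6: S0 reads c1=-601/32 → after 2×micro: 2; S1 reads c0=2 → after 1×micro: -1547/64 ⇒ (c0=2, c1=-1547/64)
[Gauss-Seidel] macro 7: S0 reads c1=-1547/64 → after 2×micro: 2; S1 reads c0=2 → after 1×micro: -4129/128 ⇒ (c0=2, c1=-4129/128)
[Gauss-Seidel] macro 8: S0 reads c1=-4129/128 → after 2×micro: 2; S1 reads c0=2 → after 1×micro: -11363/256 ⇒ (c0=2, c1=-11363/256)
[Gauss-Seidel] macro 9: S0 reads c1=-11363/256 → after 2×micro: 2; S1 reads c0=2 → after 1×micro: -32041/512 ⇒ (c0=2, c1=-32041/512)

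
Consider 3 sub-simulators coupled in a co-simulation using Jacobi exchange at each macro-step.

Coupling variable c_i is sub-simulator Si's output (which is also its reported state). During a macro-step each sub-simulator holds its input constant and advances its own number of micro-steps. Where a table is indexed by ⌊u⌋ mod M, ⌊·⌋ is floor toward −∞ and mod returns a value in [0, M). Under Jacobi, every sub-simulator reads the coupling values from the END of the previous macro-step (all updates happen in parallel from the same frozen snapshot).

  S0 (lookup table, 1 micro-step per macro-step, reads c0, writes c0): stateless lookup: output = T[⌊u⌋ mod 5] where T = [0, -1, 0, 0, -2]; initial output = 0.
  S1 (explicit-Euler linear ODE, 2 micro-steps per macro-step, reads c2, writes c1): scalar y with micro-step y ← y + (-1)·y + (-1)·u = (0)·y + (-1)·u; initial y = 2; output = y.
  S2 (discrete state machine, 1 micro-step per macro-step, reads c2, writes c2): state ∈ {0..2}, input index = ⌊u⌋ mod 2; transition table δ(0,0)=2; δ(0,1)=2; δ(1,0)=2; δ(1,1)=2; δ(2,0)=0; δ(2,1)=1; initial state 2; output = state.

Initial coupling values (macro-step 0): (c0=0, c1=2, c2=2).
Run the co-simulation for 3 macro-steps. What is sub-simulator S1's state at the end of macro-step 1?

macro 1: S0 reads c0=0 → after 1×micro: 0; S1 reads c2=2 → after 2×micro: -2; S2 reads c2=2 → after 1×micro: 0 ⇒ (c0=0, c1=-2, c2=0)
macro 2: S0 reads c0=0 → after 1×micro: 0; S1 reads c2=0 → after 2×micro: 0; S2 reads c2=0 → after 1×micro: 2 ⇒ (c0=0, c1=0, c2=2)
macro 3: S0 reads c0=0 → after 1×micro: 0; S1 reads c2=2 → after 2×micro: -2; S2 reads c2=2 → after 1×micro: 0 ⇒ (c0=0, c1=-2, c2=0)

S1 state at macro-step 1 = -2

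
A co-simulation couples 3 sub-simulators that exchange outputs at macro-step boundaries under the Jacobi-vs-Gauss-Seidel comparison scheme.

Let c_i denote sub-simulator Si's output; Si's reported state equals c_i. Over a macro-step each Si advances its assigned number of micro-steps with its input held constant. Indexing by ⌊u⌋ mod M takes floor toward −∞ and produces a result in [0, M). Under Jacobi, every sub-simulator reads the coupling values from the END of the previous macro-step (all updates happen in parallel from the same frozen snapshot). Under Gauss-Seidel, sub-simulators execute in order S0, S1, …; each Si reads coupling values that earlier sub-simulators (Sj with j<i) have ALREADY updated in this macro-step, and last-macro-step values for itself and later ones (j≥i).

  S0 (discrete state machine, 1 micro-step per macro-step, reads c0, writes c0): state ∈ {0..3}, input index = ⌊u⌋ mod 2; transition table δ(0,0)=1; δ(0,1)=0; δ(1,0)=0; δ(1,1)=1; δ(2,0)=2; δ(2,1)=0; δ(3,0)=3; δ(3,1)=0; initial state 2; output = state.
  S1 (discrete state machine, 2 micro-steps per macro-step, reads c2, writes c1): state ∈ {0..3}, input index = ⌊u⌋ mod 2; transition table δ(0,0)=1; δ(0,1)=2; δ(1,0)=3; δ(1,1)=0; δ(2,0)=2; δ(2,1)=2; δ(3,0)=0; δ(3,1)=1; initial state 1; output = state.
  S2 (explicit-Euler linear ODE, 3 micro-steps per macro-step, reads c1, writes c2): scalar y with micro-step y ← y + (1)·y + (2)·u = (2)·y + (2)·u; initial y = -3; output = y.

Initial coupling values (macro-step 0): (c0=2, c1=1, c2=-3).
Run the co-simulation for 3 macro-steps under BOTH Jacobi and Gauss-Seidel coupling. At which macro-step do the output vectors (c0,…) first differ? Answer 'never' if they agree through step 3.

[Jacobi] macro 1: S0 reads c0=2 → after 1×micro: 2; S1 reads c2=-3 → after 2×micro: 2; S2 reads c1=1 → after 3×micro: -10 ⇒ (c0=2, c1=2, c2=-10)
[Jacobi] macro 2: S0 reads c0=2 → after 1×micro: 2; S1 reads c2=-10 → after 2×micro: 2; S2 reads c1=2 → after 3×micro: -52 ⇒ (c0=2, c1=2, c2=-52)
[Jacobi] macro 3: S0 reads c0=2 → after 1×micro: 2; S1 reads c2=-52 → after 2×micro: 2; S2 reads c1=2 → after 3×micro: -388 ⇒ (c0=2, c1=2, c2=-388)
[Gauss-Seidel] macro 1: S0 reads c0=2 → after 1×micro: 2; S1 reads c2=-3 → after 2×micro: 2; S2 reads c1=2 → after 3×micro: 4 ⇒ (c0=2, c1=2, c2=4)
[Gauss-Seidel] macro 2: S0 reads c0=2 → after 1×micro: 2; S1 reads c2=4 → after 2×micro: 2; S2 reads c1=2 → after 3×micro: 60 ⇒ (c0=2, c1=2, c2=60)
[Gauss-Seidel] macro 3: S0 reads c0=2 → after 1×micro: 2; S1 reads c2=60 → after 2×micro: 2; S2 reads c1=2 → after 3×micro: 508 ⇒ (c0=2, c1=2, c2=508)

first divergence at macro-step: 1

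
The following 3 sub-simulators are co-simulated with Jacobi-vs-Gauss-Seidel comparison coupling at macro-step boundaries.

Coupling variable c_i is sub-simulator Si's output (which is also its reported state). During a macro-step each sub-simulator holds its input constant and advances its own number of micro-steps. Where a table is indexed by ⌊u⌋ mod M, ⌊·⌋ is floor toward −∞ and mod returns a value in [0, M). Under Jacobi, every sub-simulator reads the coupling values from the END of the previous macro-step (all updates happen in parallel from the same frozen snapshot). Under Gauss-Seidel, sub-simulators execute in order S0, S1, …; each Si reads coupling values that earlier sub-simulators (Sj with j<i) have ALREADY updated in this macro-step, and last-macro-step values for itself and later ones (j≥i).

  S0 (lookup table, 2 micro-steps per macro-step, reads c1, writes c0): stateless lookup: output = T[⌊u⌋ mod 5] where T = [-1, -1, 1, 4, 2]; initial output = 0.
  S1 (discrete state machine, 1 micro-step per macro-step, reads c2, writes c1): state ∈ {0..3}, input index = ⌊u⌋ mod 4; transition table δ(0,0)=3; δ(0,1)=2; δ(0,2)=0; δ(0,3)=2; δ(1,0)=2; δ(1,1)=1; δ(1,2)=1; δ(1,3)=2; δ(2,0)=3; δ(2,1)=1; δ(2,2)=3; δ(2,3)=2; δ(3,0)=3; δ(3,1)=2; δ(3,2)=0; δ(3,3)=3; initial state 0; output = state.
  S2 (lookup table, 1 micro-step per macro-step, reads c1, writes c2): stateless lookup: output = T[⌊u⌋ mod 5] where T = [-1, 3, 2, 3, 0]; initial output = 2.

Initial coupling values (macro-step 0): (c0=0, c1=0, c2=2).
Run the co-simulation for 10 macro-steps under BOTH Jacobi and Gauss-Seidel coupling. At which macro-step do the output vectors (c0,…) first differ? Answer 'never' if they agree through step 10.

first divergence at macro-step: 2

[Jacobi] macro 1: S0 reads c1=0 → after 2×micro: -1; S1 reads c2=2 → after 1×micro: 0; S2 reads c1=0 → after 1×micro: -1 ⇒ (c0=-1, c1=0, c2=-1)
[Jacobi] macro 2: S0 reads c1=0 → after 2×micro: -1; S1 reads c2=-1 → after 1×micro: 2; S2 reads c1=0 → after 1×micro: -1 ⇒ (c0=-1, c1=2, c2=-1)
[Jacobi] macro 3: S0 reads c1=2 → after 2×micro: 1; S1 reads c2=-1 → after 1×micro: 2; S2 reads c1=2 → after 1×micro: 2 ⇒ (c0=1, c1=2, c2=2)
[Jacobi] macro 4: S0 reads c1=2 → after 2×micro: 1; S1 reads c2=2 → after 1×micro: 3; S2 reads c1=2 → after 1×micro: 2 ⇒ (c0=1, c1=3, c2=2)
[Jacobi] macro 5: S0 reads c1=3 → after 2×micro: 4; S1 reads c2=2 → after 1×micro: 0; S2 reads c1=3 → after 1×micro: 3 ⇒ (c0=4, c1=0, c2=3)
[Jacobi] macro 6: S0 reads c1=0 → after 2×micro: -1; S1 reads c2=3 → after 1×micro: 2; S2 reads c1=0 → after 1×micro: -1 ⇒ (c0=-1, c1=2, c2=-1)
[Jacobi] macro 7: S0 reads c1=2 → after 2×micro: 1; S1 reads c2=-1 → after 1×micro: 2; S2 reads c1=2 → after 1×micro: 2 ⇒ (c0=1, c1=2, c2=2)
[Jacobi] macro 8: S0 reads c1=2 → after 2×micro: 1; S1 reads c2=2 → after 1×micro: 3; S2 reads c1=2 → after 1×micro: 2 ⇒ (c0=1, c1=3, c2=2)
[Jacobi] macro 9: S0 reads c1=3 → after 2×micro: 4; S1 reads c2=2 → after 1×micro: 0; S2 reads c1=3 → after 1×micro: 3 ⇒ (c0=4, c1=0, c2=3)
[Jacobi] macro 10: S0 reads c1=0 → after 2×micro: -1; S1 reads c2=3 → after 1×micro: 2; S2 reads c1=0 → after 1×micro: -1 ⇒ (c0=-1, c1=2, c2=-1)
[Gauss-Seidel] macro 1: S0 reads c1=0 → after 2×micro: -1; S1 reads c2=2 → after 1×micro: 0; S2 reads c1=0 → after 1×micro: -1 ⇒ (c0=-1, c1=0, c2=-1)
[Gauss-Seidel] macro 2: S0 reads c1=0 → after 2×micro: -1; S1 reads c2=-1 → after 1×micro: 2; S2 reads c1=2 → after 1×micro: 2 ⇒ (c0=-1, c1=2, c2=2)
[Gauss-Seidel] macro 3: S0 reads c1=2 → after 2×micro: 1; S1 reads c2=2 → after 1×micro: 3; S2 reads c1=3 → after 1×micro: 3 ⇒ (c0=1, c1=3, c2=3)
[Gauss-Seidel] macro 4: S0 reads c1=3 → after 2×micro: 4; S1 reads c2=3 → after 1×micro: 3; S2 reads c1=3 → after 1×micro: 3 ⇒ (c0=4, c1=3, c2=3)
[Gauss-Seidel] macro 5: S0 reads c1=3 → after 2×micro: 4; S1 reads c2=3 → after 1×micro: 3; S2 reads c1=3 → after 1×micro: 3 ⇒ (c0=4, c1=3, c2=3)
[Gauss-Seidel] macro 6: S0 reads c1=3 → after 2×micro: 4; S1 reads c2=3 → after 1×micro: 3; S2 reads c1=3 → after 1×micro: 3 ⇒ (c0=4, c1=3, c2=3)
[Gauss-Seidel] macro 7: S0 reads c1=3 → after 2×micro: 4; S1 reads c2=3 → after 1×micro: 3; S2 reads c1=3 → after 1×micro: 3 ⇒ (c0=4, c1=3, c2=3)
[Gauss-Seidel] macro 8: S0 reads c1=3 → after 2×micro: 4; S1 reads c2=3 → after 1×micro: 3; S2 reads c1=3 → after 1×micro: 3 ⇒ (c0=4, c1=3, c2=3)
[Gauss-Seidel] macro 9: S0 reads c1=3 → after 2×micro: 4; S1 reads c2=3 → after 1×micro: 3; S2 reads c1=3 → after 1×micro: 3 ⇒ (c0=4, c1=3, c2=3)
[Gauss-Seidel] macro 10: S0 reads c1=3 → after 2×micro: 4; S1 reads c2=3 → after 1×micro: 3; S2 reads c1=3 → after 1×micro: 3 ⇒ (c0=4, c1=3, c2=3)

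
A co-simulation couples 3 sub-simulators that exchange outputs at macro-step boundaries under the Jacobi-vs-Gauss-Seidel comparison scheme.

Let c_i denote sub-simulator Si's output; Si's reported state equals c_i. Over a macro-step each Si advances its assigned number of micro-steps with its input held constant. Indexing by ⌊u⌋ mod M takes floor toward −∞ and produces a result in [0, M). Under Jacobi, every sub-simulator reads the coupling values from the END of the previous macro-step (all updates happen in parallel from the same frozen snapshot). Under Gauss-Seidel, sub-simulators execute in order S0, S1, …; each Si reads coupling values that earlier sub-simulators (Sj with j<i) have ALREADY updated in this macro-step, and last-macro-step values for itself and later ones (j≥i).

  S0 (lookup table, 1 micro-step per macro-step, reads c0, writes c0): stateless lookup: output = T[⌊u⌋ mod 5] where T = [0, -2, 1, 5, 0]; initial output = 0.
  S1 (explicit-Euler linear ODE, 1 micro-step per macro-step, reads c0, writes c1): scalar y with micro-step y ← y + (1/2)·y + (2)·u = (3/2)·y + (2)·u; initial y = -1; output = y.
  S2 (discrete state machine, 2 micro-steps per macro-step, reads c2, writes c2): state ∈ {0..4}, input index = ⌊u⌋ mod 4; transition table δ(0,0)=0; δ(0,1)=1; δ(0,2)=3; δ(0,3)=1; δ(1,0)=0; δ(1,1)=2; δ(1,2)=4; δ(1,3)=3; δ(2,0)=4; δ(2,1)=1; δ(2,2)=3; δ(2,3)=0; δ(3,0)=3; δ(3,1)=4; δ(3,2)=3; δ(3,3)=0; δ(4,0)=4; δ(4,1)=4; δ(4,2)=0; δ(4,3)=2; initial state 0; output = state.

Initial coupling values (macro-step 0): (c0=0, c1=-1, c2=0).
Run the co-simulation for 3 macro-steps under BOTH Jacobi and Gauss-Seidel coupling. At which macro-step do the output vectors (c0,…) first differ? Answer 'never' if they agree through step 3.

first divergence at macro-step: never

[Jacobi] macro 1: S0 reads c0=0 → after 1×micro: 0; S1 reads c0=0 → after 1×micro: -3/2; S2 reads c2=0 → after 2×micro: 0 ⇒ (c0=0, c1=-3/2, c2=0)
[Jacobi] macro 2: S0 reads c0=0 → after 1×micro: 0; S1 reads c0=0 → after 1×micro: -9/4; S2 reads c2=0 → after 2×micro: 0 ⇒ (c0=0, c1=-9/4, c2=0)
[Jacobi] macro 3: S0 reads c0=0 → after 1×micro: 0; S1 reads c0=0 → after 1×micro: -27/8; S2 reads c2=0 → after 2×micro: 0 ⇒ (c0=0, c1=-27/8, c2=0)
[Gauss-Seidel] macro 1: S0 reads c0=0 → after 1×micro: 0; S1 reads c0=0 → after 1×micro: -3/2; S2 reads c2=0 → after 2×micro: 0 ⇒ (c0=0, c1=-3/2, c2=0)
[Gauss-Seidel] macro 2: S0 reads c0=0 → after 1×micro: 0; S1 reads c0=0 → after 1×micro: -9/4; S2 reads c2=0 → after 2×micro: 0 ⇒ (c0=0, c1=-9/4, c2=0)
[Gauss-Seidel] macro 3: S0 reads c0=0 → after 1×micro: 0; S1 reads c0=0 → after 1×micro: -27/8; S2 reads c2=0 → after 2×micro: 0 ⇒ (c0=0, c1=-27/8, c2=0)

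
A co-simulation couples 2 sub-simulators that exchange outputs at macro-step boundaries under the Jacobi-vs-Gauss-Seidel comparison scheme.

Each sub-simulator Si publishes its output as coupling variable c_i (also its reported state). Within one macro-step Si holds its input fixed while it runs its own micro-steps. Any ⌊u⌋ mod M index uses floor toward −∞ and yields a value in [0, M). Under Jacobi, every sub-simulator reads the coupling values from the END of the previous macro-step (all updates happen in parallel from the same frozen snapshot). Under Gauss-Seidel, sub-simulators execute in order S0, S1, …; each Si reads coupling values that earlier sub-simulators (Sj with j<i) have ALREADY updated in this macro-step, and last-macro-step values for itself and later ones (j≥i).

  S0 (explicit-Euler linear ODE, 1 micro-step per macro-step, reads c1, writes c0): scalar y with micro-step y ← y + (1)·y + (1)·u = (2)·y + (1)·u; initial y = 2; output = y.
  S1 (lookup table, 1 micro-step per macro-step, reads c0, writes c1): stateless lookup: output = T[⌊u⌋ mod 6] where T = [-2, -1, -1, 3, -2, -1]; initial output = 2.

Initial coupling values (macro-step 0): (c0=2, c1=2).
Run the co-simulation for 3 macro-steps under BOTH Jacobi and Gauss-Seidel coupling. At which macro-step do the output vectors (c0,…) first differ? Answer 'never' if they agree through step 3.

[Jacobi] macro 1: S0 reads c1=2 → after 1×micro: 6; S1 reads c0=2 → after 1×micro: -1 ⇒ (c0=6, c1=-1)
[Jacobi] macro 2: S0 reads c1=-1 → after 1×micro: 11; S1 reads c0=6 → after 1×micro: -2 ⇒ (c0=11, c1=-2)
[Jacobi] macro 3: S0 reads c1=-2 → after 1×micro: 20; S1 reads c0=11 → after 1×micro: -1 ⇒ (c0=20, c1=-1)
[Gauss-Seidel] macro 1: S0 reads c1=2 → after 1×micro: 6; S1 reads c0=6 → after 1×micro: -2 ⇒ (c0=6, c1=-2)
[Gauss-Seidel] macro 2: S0 reads c1=-2 → after 1×micro: 10; S1 reads c0=10 → after 1×micro: -2 ⇒ (c0=10, c1=-2)
[Gauss-Seidel] macro 3: S0 reads c1=-2 → after 1×micro: 18; S1 reads c0=18 → after 1×micro: -2 ⇒ (c0=18, c1=-2)

first divergence at macro-step: 1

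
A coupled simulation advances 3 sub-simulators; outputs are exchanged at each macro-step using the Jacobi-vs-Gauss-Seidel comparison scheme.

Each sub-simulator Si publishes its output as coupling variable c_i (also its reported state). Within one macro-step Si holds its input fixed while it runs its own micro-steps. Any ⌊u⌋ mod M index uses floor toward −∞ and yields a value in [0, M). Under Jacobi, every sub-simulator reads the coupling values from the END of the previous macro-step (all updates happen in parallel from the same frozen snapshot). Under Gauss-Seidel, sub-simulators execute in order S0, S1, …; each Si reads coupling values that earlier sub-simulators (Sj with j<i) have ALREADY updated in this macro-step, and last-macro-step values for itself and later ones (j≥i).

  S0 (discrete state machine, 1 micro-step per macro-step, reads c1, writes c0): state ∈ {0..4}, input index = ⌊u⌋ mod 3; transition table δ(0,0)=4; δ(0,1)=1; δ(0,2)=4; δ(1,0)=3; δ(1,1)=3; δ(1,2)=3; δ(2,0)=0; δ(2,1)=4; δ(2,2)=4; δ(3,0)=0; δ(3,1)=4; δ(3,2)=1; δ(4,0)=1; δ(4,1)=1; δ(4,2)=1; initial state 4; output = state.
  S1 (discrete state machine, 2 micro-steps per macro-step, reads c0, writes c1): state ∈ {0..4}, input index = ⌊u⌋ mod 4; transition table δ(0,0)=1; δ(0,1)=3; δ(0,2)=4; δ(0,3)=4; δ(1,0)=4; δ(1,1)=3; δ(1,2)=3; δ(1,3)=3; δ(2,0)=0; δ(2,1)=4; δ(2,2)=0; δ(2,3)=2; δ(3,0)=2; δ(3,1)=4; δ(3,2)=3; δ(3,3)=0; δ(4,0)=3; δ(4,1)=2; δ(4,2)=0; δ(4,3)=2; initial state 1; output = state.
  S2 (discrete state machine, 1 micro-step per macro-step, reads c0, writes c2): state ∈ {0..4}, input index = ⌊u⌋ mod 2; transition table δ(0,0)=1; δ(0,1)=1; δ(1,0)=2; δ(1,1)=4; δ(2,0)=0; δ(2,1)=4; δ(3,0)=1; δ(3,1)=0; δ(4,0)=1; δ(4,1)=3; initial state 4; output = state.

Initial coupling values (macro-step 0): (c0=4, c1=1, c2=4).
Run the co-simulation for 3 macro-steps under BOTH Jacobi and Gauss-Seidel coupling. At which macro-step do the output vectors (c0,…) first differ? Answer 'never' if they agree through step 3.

first divergence at macro-step: 1

[Jacobi] macro 1: S0 reads c1=1 → after 1×micro: 1; S1 reads c0=4 → after 2×micro: 3; S2 reads c0=4 → after 1×micro: 1 ⇒ (c0=1, c1=3, c2=1)
[Jacobi] macro 2: S0 reads c1=3 → after 1×micro: 3; S1 reads c0=1 → after 2×micro: 2; S2 reads c0=1 → after 1×micro: 4 ⇒ (c0=3, c1=2, c2=4)
[Jacobi] macro 3: S0 reads c1=2 → after 1×micro: 1; S1 reads c0=3 → after 2×micro: 2; S2 reads c0=3 → after 1×micro: 3 ⇒ (c0=1, c1=2, c2=3)
[Gauss-Seidel] macro 1: S0 reads c1=1 → after 1×micro: 1; S1 reads c0=1 → after 2×micro: 4; S2 reads c0=1 → after 1×micro: 3 ⇒ (c0=1, c1=4, c2=3)
[Gauss-Seidel] macro 2: S0 reads c1=4 → after 1×micro: 3; S1 reads c0=3 → after 2×micro: 2; S2 reads c0=3 → after 1×micro: 0 ⇒ (c0=3, c1=2, c2=0)
[Gauss-Seidel] macro 3: S0 reads c1=2 → after 1×micro: 1; S1 reads c0=1 → after 2×micro: 2; S2 reads c0=1 → after 1×micro: 1 ⇒ (c0=1, c1=2, c2=1)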